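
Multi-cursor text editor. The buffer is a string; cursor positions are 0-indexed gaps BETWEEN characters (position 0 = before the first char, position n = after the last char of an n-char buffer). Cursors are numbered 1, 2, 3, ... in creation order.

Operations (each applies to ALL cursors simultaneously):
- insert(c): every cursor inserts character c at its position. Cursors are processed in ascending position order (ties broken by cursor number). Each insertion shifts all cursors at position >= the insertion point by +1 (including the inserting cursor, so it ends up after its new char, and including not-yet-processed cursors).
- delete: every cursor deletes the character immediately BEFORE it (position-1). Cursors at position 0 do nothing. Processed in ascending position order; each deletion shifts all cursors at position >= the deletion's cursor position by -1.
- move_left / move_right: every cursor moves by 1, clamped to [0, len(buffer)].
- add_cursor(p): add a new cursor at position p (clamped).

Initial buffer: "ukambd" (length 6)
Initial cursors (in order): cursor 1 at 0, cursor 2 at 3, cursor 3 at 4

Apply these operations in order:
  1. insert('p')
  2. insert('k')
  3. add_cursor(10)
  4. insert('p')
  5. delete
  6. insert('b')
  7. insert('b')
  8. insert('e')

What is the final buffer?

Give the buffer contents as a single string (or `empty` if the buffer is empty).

Answer: pkbbeukapkbbempkbbbbeebd

Derivation:
After op 1 (insert('p')): buffer="pukapmpbd" (len 9), cursors c1@1 c2@5 c3@7, authorship 1...2.3..
After op 2 (insert('k')): buffer="pkukapkmpkbd" (len 12), cursors c1@2 c2@7 c3@10, authorship 11...22.33..
After op 3 (add_cursor(10)): buffer="pkukapkmpkbd" (len 12), cursors c1@2 c2@7 c3@10 c4@10, authorship 11...22.33..
After op 4 (insert('p')): buffer="pkpukapkpmpkppbd" (len 16), cursors c1@3 c2@9 c3@14 c4@14, authorship 111...222.3334..
After op 5 (delete): buffer="pkukapkmpkbd" (len 12), cursors c1@2 c2@7 c3@10 c4@10, authorship 11...22.33..
After op 6 (insert('b')): buffer="pkbukapkbmpkbbbd" (len 16), cursors c1@3 c2@9 c3@14 c4@14, authorship 111...222.3334..
After op 7 (insert('b')): buffer="pkbbukapkbbmpkbbbbbd" (len 20), cursors c1@4 c2@11 c3@18 c4@18, authorship 1111...2222.333434..
After op 8 (insert('e')): buffer="pkbbeukapkbbempkbbbbeebd" (len 24), cursors c1@5 c2@13 c3@22 c4@22, authorship 11111...22222.33343434..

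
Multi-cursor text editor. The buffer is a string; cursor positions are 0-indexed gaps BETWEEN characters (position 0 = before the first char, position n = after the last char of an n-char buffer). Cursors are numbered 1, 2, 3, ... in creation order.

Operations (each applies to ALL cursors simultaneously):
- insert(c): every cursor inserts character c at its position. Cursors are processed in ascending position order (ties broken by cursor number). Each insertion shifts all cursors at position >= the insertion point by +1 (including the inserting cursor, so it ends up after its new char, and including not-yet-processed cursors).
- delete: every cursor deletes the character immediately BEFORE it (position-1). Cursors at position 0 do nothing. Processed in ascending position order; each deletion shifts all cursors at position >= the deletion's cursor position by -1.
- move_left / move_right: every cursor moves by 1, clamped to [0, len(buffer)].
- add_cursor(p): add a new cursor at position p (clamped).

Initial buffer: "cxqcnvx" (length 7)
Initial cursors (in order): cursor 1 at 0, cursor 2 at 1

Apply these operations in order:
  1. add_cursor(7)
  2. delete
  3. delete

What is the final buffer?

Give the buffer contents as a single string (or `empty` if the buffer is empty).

After op 1 (add_cursor(7)): buffer="cxqcnvx" (len 7), cursors c1@0 c2@1 c3@7, authorship .......
After op 2 (delete): buffer="xqcnv" (len 5), cursors c1@0 c2@0 c3@5, authorship .....
After op 3 (delete): buffer="xqcn" (len 4), cursors c1@0 c2@0 c3@4, authorship ....

Answer: xqcn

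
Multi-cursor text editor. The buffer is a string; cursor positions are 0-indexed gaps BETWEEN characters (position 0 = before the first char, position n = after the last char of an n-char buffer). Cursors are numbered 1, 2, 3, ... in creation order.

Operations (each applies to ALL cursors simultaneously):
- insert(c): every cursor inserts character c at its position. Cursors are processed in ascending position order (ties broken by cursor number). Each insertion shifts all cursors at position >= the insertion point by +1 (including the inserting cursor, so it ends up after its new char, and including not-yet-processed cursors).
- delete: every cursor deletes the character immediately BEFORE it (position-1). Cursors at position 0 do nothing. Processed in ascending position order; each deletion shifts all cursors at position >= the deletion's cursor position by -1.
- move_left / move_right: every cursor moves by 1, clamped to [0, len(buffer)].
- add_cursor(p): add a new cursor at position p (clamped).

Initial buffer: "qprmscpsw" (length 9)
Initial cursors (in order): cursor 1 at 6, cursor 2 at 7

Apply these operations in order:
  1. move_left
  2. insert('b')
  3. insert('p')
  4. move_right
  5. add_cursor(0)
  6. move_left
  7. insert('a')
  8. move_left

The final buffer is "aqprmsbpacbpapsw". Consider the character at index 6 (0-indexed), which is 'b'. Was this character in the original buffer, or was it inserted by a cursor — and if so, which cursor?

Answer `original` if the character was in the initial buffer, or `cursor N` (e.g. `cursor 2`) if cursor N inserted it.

Answer: cursor 1

Derivation:
After op 1 (move_left): buffer="qprmscpsw" (len 9), cursors c1@5 c2@6, authorship .........
After op 2 (insert('b')): buffer="qprmsbcbpsw" (len 11), cursors c1@6 c2@8, authorship .....1.2...
After op 3 (insert('p')): buffer="qprmsbpcbppsw" (len 13), cursors c1@7 c2@10, authorship .....11.22...
After op 4 (move_right): buffer="qprmsbpcbppsw" (len 13), cursors c1@8 c2@11, authorship .....11.22...
After op 5 (add_cursor(0)): buffer="qprmsbpcbppsw" (len 13), cursors c3@0 c1@8 c2@11, authorship .....11.22...
After op 6 (move_left): buffer="qprmsbpcbppsw" (len 13), cursors c3@0 c1@7 c2@10, authorship .....11.22...
After op 7 (insert('a')): buffer="aqprmsbpacbpapsw" (len 16), cursors c3@1 c1@9 c2@13, authorship 3.....111.222...
After op 8 (move_left): buffer="aqprmsbpacbpapsw" (len 16), cursors c3@0 c1@8 c2@12, authorship 3.....111.222...
Authorship (.=original, N=cursor N): 3 . . . . . 1 1 1 . 2 2 2 . . .
Index 6: author = 1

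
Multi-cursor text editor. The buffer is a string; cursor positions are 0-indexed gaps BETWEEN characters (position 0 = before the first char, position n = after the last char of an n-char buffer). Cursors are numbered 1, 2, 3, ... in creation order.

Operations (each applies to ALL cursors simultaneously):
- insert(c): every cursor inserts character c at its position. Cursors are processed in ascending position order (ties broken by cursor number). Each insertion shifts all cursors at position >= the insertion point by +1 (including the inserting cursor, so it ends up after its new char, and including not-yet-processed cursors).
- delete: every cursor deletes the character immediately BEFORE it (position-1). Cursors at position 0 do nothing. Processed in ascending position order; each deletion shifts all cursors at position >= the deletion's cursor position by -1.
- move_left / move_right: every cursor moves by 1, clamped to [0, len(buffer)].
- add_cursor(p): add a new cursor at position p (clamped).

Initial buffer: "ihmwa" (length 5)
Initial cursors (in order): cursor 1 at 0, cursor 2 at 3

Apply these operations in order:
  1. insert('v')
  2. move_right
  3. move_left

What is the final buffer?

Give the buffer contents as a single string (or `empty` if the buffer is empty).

After op 1 (insert('v')): buffer="vihmvwa" (len 7), cursors c1@1 c2@5, authorship 1...2..
After op 2 (move_right): buffer="vihmvwa" (len 7), cursors c1@2 c2@6, authorship 1...2..
After op 3 (move_left): buffer="vihmvwa" (len 7), cursors c1@1 c2@5, authorship 1...2..

Answer: vihmvwa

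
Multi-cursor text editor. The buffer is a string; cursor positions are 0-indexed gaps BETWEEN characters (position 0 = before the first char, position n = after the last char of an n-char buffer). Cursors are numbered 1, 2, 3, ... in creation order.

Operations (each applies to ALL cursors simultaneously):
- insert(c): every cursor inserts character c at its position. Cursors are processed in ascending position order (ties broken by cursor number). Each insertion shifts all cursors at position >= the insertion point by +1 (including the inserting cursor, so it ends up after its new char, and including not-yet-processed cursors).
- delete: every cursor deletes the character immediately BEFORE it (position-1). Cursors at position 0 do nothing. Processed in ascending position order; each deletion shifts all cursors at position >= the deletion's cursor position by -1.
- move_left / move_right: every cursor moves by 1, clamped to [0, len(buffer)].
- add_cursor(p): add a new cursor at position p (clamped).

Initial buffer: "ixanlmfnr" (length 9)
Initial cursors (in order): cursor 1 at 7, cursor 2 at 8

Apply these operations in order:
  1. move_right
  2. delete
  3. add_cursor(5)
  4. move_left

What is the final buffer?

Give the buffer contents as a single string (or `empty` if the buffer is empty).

After op 1 (move_right): buffer="ixanlmfnr" (len 9), cursors c1@8 c2@9, authorship .........
After op 2 (delete): buffer="ixanlmf" (len 7), cursors c1@7 c2@7, authorship .......
After op 3 (add_cursor(5)): buffer="ixanlmf" (len 7), cursors c3@5 c1@7 c2@7, authorship .......
After op 4 (move_left): buffer="ixanlmf" (len 7), cursors c3@4 c1@6 c2@6, authorship .......

Answer: ixanlmf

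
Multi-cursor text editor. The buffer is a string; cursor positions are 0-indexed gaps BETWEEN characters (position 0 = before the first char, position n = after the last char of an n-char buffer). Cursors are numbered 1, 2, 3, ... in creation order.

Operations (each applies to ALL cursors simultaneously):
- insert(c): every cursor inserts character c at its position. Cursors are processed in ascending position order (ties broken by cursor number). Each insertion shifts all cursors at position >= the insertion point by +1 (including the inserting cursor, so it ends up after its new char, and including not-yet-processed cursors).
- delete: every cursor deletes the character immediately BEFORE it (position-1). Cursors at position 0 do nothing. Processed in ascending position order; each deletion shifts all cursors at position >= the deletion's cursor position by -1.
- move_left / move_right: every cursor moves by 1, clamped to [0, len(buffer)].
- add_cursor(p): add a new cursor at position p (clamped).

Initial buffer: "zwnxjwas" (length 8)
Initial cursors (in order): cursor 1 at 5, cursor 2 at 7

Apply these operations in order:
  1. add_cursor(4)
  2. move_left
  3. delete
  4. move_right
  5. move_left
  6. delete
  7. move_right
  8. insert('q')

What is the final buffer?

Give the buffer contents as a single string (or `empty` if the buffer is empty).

After op 1 (add_cursor(4)): buffer="zwnxjwas" (len 8), cursors c3@4 c1@5 c2@7, authorship ........
After op 2 (move_left): buffer="zwnxjwas" (len 8), cursors c3@3 c1@4 c2@6, authorship ........
After op 3 (delete): buffer="zwjas" (len 5), cursors c1@2 c3@2 c2@3, authorship .....
After op 4 (move_right): buffer="zwjas" (len 5), cursors c1@3 c3@3 c2@4, authorship .....
After op 5 (move_left): buffer="zwjas" (len 5), cursors c1@2 c3@2 c2@3, authorship .....
After op 6 (delete): buffer="as" (len 2), cursors c1@0 c2@0 c3@0, authorship ..
After op 7 (move_right): buffer="as" (len 2), cursors c1@1 c2@1 c3@1, authorship ..
After op 8 (insert('q')): buffer="aqqqs" (len 5), cursors c1@4 c2@4 c3@4, authorship .123.

Answer: aqqqs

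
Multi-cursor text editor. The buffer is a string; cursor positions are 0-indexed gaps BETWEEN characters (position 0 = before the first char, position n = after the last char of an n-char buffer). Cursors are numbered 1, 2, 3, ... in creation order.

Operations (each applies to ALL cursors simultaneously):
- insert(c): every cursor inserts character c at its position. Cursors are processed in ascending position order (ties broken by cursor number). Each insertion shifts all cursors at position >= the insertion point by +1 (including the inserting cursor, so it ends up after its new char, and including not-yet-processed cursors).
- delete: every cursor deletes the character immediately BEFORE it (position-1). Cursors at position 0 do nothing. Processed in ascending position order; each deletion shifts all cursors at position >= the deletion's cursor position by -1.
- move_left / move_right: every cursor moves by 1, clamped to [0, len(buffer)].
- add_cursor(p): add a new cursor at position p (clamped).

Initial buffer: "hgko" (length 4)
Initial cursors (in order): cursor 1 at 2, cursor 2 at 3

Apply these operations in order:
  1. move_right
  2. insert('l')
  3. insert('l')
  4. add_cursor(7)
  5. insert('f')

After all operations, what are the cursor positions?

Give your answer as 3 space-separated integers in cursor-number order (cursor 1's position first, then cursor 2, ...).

After op 1 (move_right): buffer="hgko" (len 4), cursors c1@3 c2@4, authorship ....
After op 2 (insert('l')): buffer="hgklol" (len 6), cursors c1@4 c2@6, authorship ...1.2
After op 3 (insert('l')): buffer="hgklloll" (len 8), cursors c1@5 c2@8, authorship ...11.22
After op 4 (add_cursor(7)): buffer="hgklloll" (len 8), cursors c1@5 c3@7 c2@8, authorship ...11.22
After op 5 (insert('f')): buffer="hgkllfolflf" (len 11), cursors c1@6 c3@9 c2@11, authorship ...111.2322

Answer: 6 11 9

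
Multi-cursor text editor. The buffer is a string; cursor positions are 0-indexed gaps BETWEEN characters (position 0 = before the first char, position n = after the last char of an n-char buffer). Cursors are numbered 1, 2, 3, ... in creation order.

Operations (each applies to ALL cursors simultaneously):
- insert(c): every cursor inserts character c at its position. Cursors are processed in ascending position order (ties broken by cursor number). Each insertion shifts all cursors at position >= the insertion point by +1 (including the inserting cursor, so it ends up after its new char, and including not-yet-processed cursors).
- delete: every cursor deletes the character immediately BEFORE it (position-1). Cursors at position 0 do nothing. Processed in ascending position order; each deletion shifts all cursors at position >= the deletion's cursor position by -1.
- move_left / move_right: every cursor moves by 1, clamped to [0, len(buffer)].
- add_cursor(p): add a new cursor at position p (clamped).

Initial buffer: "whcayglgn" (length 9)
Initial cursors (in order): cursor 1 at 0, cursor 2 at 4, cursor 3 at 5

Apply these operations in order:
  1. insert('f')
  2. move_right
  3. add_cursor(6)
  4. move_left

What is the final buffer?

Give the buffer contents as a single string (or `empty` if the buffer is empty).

Answer: fwhcafyfglgn

Derivation:
After op 1 (insert('f')): buffer="fwhcafyfglgn" (len 12), cursors c1@1 c2@6 c3@8, authorship 1....2.3....
After op 2 (move_right): buffer="fwhcafyfglgn" (len 12), cursors c1@2 c2@7 c3@9, authorship 1....2.3....
After op 3 (add_cursor(6)): buffer="fwhcafyfglgn" (len 12), cursors c1@2 c4@6 c2@7 c3@9, authorship 1....2.3....
After op 4 (move_left): buffer="fwhcafyfglgn" (len 12), cursors c1@1 c4@5 c2@6 c3@8, authorship 1....2.3....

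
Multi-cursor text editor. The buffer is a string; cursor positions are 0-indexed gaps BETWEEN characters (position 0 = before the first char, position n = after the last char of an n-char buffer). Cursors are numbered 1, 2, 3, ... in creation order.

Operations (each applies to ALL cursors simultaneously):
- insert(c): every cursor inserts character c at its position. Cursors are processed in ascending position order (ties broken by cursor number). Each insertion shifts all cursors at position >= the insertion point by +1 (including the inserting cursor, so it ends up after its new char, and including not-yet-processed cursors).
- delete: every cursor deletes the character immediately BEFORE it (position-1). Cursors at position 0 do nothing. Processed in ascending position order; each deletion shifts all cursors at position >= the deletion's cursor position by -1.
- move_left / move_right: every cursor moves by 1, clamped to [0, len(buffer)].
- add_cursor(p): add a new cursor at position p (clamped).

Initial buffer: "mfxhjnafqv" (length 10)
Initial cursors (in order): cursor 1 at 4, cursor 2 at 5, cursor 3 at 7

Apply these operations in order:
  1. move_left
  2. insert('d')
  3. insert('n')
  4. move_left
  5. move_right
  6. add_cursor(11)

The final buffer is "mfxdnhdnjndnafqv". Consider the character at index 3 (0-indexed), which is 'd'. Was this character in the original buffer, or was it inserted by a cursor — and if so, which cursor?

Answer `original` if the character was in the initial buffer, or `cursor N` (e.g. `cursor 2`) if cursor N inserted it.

Answer: cursor 1

Derivation:
After op 1 (move_left): buffer="mfxhjnafqv" (len 10), cursors c1@3 c2@4 c3@6, authorship ..........
After op 2 (insert('d')): buffer="mfxdhdjndafqv" (len 13), cursors c1@4 c2@6 c3@9, authorship ...1.2..3....
After op 3 (insert('n')): buffer="mfxdnhdnjndnafqv" (len 16), cursors c1@5 c2@8 c3@12, authorship ...11.22..33....
After op 4 (move_left): buffer="mfxdnhdnjndnafqv" (len 16), cursors c1@4 c2@7 c3@11, authorship ...11.22..33....
After op 5 (move_right): buffer="mfxdnhdnjndnafqv" (len 16), cursors c1@5 c2@8 c3@12, authorship ...11.22..33....
After op 6 (add_cursor(11)): buffer="mfxdnhdnjndnafqv" (len 16), cursors c1@5 c2@8 c4@11 c3@12, authorship ...11.22..33....
Authorship (.=original, N=cursor N): . . . 1 1 . 2 2 . . 3 3 . . . .
Index 3: author = 1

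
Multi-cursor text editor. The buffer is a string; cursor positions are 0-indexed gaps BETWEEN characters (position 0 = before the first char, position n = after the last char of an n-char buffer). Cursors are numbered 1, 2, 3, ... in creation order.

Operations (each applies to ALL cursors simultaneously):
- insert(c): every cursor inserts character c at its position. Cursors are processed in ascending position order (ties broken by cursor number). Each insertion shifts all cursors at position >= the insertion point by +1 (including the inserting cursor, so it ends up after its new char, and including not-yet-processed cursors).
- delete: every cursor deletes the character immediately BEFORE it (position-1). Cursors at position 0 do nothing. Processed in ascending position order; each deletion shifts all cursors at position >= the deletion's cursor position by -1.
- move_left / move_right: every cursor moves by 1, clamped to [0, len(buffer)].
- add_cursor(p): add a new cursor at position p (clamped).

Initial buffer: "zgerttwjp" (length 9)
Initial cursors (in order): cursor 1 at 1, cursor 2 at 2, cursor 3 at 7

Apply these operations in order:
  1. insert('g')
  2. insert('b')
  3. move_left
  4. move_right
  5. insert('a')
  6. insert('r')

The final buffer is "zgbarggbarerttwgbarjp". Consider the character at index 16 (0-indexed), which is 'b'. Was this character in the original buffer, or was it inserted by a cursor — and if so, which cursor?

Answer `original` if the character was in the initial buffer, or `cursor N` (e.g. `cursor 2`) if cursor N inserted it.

After op 1 (insert('g')): buffer="zgggerttwgjp" (len 12), cursors c1@2 c2@4 c3@10, authorship .1.2.....3..
After op 2 (insert('b')): buffer="zgbggberttwgbjp" (len 15), cursors c1@3 c2@6 c3@13, authorship .11.22.....33..
After op 3 (move_left): buffer="zgbggberttwgbjp" (len 15), cursors c1@2 c2@5 c3@12, authorship .11.22.....33..
After op 4 (move_right): buffer="zgbggberttwgbjp" (len 15), cursors c1@3 c2@6 c3@13, authorship .11.22.....33..
After op 5 (insert('a')): buffer="zgbaggbaerttwgbajp" (len 18), cursors c1@4 c2@8 c3@16, authorship .111.222.....333..
After op 6 (insert('r')): buffer="zgbarggbarerttwgbarjp" (len 21), cursors c1@5 c2@10 c3@19, authorship .1111.2222.....3333..
Authorship (.=original, N=cursor N): . 1 1 1 1 . 2 2 2 2 . . . . . 3 3 3 3 . .
Index 16: author = 3

Answer: cursor 3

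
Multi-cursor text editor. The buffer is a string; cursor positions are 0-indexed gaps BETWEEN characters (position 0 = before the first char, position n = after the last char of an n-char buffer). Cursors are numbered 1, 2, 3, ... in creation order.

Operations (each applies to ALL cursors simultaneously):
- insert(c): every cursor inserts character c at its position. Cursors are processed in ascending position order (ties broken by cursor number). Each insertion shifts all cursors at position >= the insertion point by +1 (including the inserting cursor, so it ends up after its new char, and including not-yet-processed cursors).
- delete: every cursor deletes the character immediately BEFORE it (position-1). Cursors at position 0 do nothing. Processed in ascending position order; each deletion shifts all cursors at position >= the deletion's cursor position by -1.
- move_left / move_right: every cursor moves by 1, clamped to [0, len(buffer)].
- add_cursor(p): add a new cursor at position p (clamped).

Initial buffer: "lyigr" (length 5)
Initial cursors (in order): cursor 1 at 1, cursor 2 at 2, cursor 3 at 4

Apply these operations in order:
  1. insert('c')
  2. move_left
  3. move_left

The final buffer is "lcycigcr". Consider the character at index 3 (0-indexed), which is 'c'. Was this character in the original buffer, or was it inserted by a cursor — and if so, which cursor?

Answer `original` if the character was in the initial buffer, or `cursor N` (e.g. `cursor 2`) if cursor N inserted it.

After op 1 (insert('c')): buffer="lcycigcr" (len 8), cursors c1@2 c2@4 c3@7, authorship .1.2..3.
After op 2 (move_left): buffer="lcycigcr" (len 8), cursors c1@1 c2@3 c3@6, authorship .1.2..3.
After op 3 (move_left): buffer="lcycigcr" (len 8), cursors c1@0 c2@2 c3@5, authorship .1.2..3.
Authorship (.=original, N=cursor N): . 1 . 2 . . 3 .
Index 3: author = 2

Answer: cursor 2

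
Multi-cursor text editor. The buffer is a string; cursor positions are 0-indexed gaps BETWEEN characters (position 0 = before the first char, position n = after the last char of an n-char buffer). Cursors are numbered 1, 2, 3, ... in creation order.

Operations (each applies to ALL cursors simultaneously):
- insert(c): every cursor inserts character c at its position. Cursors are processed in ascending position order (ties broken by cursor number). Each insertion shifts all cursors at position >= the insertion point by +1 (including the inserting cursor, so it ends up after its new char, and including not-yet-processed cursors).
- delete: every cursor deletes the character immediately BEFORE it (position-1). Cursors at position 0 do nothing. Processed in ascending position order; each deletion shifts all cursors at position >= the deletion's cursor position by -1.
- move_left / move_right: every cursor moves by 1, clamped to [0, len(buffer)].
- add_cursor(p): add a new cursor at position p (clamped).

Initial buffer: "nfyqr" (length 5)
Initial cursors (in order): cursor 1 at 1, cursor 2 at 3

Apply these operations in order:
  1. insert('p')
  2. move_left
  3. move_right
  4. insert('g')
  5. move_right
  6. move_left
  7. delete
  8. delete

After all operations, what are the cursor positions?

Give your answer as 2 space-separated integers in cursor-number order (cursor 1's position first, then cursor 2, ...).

After op 1 (insert('p')): buffer="npfypqr" (len 7), cursors c1@2 c2@5, authorship .1..2..
After op 2 (move_left): buffer="npfypqr" (len 7), cursors c1@1 c2@4, authorship .1..2..
After op 3 (move_right): buffer="npfypqr" (len 7), cursors c1@2 c2@5, authorship .1..2..
After op 4 (insert('g')): buffer="npgfypgqr" (len 9), cursors c1@3 c2@7, authorship .11..22..
After op 5 (move_right): buffer="npgfypgqr" (len 9), cursors c1@4 c2@8, authorship .11..22..
After op 6 (move_left): buffer="npgfypgqr" (len 9), cursors c1@3 c2@7, authorship .11..22..
After op 7 (delete): buffer="npfypqr" (len 7), cursors c1@2 c2@5, authorship .1..2..
After op 8 (delete): buffer="nfyqr" (len 5), cursors c1@1 c2@3, authorship .....

Answer: 1 3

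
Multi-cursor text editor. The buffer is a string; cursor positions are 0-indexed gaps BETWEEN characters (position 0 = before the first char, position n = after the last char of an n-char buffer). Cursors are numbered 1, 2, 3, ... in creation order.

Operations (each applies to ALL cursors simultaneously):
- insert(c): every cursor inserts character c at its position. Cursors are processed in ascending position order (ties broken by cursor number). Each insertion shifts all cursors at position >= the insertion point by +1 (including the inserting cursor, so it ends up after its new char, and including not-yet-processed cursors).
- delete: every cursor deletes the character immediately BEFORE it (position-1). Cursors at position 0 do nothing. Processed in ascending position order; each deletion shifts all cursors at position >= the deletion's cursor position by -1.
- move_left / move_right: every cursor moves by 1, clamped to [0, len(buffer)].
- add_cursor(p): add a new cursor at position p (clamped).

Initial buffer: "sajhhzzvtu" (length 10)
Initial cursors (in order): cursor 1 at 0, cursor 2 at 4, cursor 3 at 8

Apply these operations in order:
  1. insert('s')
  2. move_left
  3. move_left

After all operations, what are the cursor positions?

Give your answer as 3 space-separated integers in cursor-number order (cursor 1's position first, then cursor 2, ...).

Answer: 0 4 9

Derivation:
After op 1 (insert('s')): buffer="ssajhshzzvstu" (len 13), cursors c1@1 c2@6 c3@11, authorship 1....2....3..
After op 2 (move_left): buffer="ssajhshzzvstu" (len 13), cursors c1@0 c2@5 c3@10, authorship 1....2....3..
After op 3 (move_left): buffer="ssajhshzzvstu" (len 13), cursors c1@0 c2@4 c3@9, authorship 1....2....3..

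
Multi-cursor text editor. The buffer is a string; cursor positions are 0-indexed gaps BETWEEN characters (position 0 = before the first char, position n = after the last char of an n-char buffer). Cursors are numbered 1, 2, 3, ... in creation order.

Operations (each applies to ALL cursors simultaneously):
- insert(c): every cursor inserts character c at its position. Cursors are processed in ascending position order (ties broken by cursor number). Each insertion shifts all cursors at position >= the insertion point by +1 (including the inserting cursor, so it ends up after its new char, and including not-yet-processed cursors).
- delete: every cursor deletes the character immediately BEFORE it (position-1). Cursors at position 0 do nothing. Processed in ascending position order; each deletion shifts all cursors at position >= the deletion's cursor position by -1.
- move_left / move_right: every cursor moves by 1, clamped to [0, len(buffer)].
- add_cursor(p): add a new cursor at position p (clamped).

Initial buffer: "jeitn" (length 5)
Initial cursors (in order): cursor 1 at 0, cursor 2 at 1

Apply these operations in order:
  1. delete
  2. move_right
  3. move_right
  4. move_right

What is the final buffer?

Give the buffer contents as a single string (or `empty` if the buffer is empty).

After op 1 (delete): buffer="eitn" (len 4), cursors c1@0 c2@0, authorship ....
After op 2 (move_right): buffer="eitn" (len 4), cursors c1@1 c2@1, authorship ....
After op 3 (move_right): buffer="eitn" (len 4), cursors c1@2 c2@2, authorship ....
After op 4 (move_right): buffer="eitn" (len 4), cursors c1@3 c2@3, authorship ....

Answer: eitn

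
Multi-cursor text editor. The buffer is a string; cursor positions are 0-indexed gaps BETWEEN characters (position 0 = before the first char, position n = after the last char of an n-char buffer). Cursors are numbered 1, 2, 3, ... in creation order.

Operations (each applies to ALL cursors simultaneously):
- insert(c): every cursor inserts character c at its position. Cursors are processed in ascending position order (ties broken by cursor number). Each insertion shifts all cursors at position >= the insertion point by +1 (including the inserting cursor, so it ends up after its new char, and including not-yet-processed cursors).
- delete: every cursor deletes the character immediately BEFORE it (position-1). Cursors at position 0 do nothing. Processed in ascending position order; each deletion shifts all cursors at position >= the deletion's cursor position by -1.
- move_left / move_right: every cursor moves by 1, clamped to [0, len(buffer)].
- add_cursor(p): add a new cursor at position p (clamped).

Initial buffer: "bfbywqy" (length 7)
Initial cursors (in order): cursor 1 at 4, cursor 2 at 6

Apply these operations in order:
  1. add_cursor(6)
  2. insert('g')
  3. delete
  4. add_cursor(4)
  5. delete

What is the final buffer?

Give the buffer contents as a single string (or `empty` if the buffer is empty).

Answer: bfy

Derivation:
After op 1 (add_cursor(6)): buffer="bfbywqy" (len 7), cursors c1@4 c2@6 c3@6, authorship .......
After op 2 (insert('g')): buffer="bfbygwqggy" (len 10), cursors c1@5 c2@9 c3@9, authorship ....1..23.
After op 3 (delete): buffer="bfbywqy" (len 7), cursors c1@4 c2@6 c3@6, authorship .......
After op 4 (add_cursor(4)): buffer="bfbywqy" (len 7), cursors c1@4 c4@4 c2@6 c3@6, authorship .......
After op 5 (delete): buffer="bfy" (len 3), cursors c1@2 c2@2 c3@2 c4@2, authorship ...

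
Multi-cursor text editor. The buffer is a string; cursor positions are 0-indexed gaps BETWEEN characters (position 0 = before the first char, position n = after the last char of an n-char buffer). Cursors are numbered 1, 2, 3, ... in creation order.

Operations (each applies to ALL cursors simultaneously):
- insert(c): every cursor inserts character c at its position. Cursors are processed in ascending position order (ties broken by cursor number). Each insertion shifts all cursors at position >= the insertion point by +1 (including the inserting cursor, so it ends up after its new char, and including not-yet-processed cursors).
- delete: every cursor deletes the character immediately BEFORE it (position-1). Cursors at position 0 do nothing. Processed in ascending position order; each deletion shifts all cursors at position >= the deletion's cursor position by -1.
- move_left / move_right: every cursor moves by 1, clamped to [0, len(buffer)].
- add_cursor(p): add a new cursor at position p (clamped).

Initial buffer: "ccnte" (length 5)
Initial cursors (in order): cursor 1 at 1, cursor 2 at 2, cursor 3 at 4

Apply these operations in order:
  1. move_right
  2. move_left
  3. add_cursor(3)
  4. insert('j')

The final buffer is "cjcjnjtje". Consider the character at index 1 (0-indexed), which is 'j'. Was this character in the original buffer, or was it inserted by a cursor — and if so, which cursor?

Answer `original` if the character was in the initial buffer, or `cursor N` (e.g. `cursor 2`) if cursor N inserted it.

Answer: cursor 1

Derivation:
After op 1 (move_right): buffer="ccnte" (len 5), cursors c1@2 c2@3 c3@5, authorship .....
After op 2 (move_left): buffer="ccnte" (len 5), cursors c1@1 c2@2 c3@4, authorship .....
After op 3 (add_cursor(3)): buffer="ccnte" (len 5), cursors c1@1 c2@2 c4@3 c3@4, authorship .....
After op 4 (insert('j')): buffer="cjcjnjtje" (len 9), cursors c1@2 c2@4 c4@6 c3@8, authorship .1.2.4.3.
Authorship (.=original, N=cursor N): . 1 . 2 . 4 . 3 .
Index 1: author = 1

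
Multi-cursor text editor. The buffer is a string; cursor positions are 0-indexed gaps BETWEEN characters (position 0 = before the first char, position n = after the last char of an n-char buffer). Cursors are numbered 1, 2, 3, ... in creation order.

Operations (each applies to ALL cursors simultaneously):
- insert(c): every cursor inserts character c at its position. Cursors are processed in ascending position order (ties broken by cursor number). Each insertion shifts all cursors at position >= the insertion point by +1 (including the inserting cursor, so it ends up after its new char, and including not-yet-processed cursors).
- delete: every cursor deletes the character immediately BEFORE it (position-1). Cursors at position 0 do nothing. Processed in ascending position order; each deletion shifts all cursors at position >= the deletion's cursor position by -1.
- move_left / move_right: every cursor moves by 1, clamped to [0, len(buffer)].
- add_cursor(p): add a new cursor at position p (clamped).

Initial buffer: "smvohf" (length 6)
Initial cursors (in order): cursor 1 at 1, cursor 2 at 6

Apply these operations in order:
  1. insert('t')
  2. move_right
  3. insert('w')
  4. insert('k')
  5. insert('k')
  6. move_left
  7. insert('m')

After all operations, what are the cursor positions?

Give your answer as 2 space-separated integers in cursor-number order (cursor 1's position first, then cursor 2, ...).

After op 1 (insert('t')): buffer="stmvohft" (len 8), cursors c1@2 c2@8, authorship .1.....2
After op 2 (move_right): buffer="stmvohft" (len 8), cursors c1@3 c2@8, authorship .1.....2
After op 3 (insert('w')): buffer="stmwvohftw" (len 10), cursors c1@4 c2@10, authorship .1.1....22
After op 4 (insert('k')): buffer="stmwkvohftwk" (len 12), cursors c1@5 c2@12, authorship .1.11....222
After op 5 (insert('k')): buffer="stmwkkvohftwkk" (len 14), cursors c1@6 c2@14, authorship .1.111....2222
After op 6 (move_left): buffer="stmwkkvohftwkk" (len 14), cursors c1@5 c2@13, authorship .1.111....2222
After op 7 (insert('m')): buffer="stmwkmkvohftwkmk" (len 16), cursors c1@6 c2@15, authorship .1.1111....22222

Answer: 6 15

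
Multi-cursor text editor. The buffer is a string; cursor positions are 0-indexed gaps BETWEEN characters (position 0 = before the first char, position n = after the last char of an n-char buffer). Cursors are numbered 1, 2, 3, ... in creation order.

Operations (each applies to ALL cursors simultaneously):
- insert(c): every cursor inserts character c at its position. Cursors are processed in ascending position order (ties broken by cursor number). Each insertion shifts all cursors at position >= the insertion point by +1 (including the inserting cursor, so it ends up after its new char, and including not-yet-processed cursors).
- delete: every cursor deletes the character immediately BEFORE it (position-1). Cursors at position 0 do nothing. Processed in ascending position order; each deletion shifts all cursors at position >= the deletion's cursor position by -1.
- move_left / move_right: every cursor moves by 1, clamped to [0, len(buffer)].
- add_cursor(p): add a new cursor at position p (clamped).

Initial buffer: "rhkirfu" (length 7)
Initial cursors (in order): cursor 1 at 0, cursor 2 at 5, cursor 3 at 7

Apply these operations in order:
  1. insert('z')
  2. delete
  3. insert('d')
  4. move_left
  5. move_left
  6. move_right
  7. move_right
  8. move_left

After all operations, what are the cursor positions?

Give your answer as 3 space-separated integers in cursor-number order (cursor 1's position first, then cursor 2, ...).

After op 1 (insert('z')): buffer="zrhkirzfuz" (len 10), cursors c1@1 c2@7 c3@10, authorship 1.....2..3
After op 2 (delete): buffer="rhkirfu" (len 7), cursors c1@0 c2@5 c3@7, authorship .......
After op 3 (insert('d')): buffer="drhkirdfud" (len 10), cursors c1@1 c2@7 c3@10, authorship 1.....2..3
After op 4 (move_left): buffer="drhkirdfud" (len 10), cursors c1@0 c2@6 c3@9, authorship 1.....2..3
After op 5 (move_left): buffer="drhkirdfud" (len 10), cursors c1@0 c2@5 c3@8, authorship 1.....2..3
After op 6 (move_right): buffer="drhkirdfud" (len 10), cursors c1@1 c2@6 c3@9, authorship 1.....2..3
After op 7 (move_right): buffer="drhkirdfud" (len 10), cursors c1@2 c2@7 c3@10, authorship 1.....2..3
After op 8 (move_left): buffer="drhkirdfud" (len 10), cursors c1@1 c2@6 c3@9, authorship 1.....2..3

Answer: 1 6 9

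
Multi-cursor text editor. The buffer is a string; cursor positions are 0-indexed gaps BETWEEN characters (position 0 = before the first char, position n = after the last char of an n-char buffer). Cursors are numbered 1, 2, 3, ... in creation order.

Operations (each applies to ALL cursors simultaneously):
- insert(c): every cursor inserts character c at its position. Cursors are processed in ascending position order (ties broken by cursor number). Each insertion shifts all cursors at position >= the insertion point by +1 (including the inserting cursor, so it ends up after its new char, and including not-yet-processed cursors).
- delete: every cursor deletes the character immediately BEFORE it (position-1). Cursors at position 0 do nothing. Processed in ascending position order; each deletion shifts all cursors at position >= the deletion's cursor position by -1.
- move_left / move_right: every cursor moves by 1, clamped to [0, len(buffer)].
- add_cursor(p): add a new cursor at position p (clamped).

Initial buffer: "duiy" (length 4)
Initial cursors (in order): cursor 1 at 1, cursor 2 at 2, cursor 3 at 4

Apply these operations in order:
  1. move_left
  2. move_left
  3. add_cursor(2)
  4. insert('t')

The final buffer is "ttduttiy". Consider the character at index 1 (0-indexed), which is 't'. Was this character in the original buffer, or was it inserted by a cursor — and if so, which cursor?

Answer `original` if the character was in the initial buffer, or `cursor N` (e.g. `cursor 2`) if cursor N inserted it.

Answer: cursor 2

Derivation:
After op 1 (move_left): buffer="duiy" (len 4), cursors c1@0 c2@1 c3@3, authorship ....
After op 2 (move_left): buffer="duiy" (len 4), cursors c1@0 c2@0 c3@2, authorship ....
After op 3 (add_cursor(2)): buffer="duiy" (len 4), cursors c1@0 c2@0 c3@2 c4@2, authorship ....
After op 4 (insert('t')): buffer="ttduttiy" (len 8), cursors c1@2 c2@2 c3@6 c4@6, authorship 12..34..
Authorship (.=original, N=cursor N): 1 2 . . 3 4 . .
Index 1: author = 2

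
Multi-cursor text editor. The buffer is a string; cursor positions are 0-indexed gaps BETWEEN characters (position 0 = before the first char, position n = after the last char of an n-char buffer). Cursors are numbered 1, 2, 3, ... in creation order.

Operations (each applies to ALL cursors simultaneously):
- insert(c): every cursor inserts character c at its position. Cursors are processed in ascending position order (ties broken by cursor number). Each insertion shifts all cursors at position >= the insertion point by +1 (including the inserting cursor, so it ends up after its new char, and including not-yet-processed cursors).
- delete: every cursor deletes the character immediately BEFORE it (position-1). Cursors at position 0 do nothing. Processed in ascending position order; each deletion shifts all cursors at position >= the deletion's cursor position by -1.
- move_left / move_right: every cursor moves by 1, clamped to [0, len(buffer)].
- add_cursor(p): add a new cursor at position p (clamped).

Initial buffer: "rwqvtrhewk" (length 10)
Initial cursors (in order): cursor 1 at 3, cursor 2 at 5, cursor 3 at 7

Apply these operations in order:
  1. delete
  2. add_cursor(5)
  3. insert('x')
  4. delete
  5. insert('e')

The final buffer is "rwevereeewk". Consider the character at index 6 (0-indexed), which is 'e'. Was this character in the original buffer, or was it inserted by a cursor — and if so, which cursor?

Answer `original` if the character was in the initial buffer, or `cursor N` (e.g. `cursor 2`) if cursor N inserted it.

After op 1 (delete): buffer="rwvrewk" (len 7), cursors c1@2 c2@3 c3@4, authorship .......
After op 2 (add_cursor(5)): buffer="rwvrewk" (len 7), cursors c1@2 c2@3 c3@4 c4@5, authorship .......
After op 3 (insert('x')): buffer="rwxvxrxexwk" (len 11), cursors c1@3 c2@5 c3@7 c4@9, authorship ..1.2.3.4..
After op 4 (delete): buffer="rwvrewk" (len 7), cursors c1@2 c2@3 c3@4 c4@5, authorship .......
After op 5 (insert('e')): buffer="rwevereeewk" (len 11), cursors c1@3 c2@5 c3@7 c4@9, authorship ..1.2.3.4..
Authorship (.=original, N=cursor N): . . 1 . 2 . 3 . 4 . .
Index 6: author = 3

Answer: cursor 3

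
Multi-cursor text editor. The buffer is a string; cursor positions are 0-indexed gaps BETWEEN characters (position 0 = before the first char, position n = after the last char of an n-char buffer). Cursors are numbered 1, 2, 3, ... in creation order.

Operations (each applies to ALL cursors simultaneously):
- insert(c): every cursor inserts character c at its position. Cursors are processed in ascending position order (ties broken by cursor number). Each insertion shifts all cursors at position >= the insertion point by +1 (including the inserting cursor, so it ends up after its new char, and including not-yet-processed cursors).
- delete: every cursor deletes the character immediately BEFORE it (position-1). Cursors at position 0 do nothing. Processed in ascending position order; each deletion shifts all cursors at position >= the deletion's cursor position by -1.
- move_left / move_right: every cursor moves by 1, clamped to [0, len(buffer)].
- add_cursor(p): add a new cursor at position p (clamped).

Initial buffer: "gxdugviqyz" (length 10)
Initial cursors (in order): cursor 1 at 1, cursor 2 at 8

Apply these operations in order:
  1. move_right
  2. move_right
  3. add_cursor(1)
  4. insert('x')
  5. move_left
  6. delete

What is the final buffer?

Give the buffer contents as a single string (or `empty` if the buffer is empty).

After op 1 (move_right): buffer="gxdugviqyz" (len 10), cursors c1@2 c2@9, authorship ..........
After op 2 (move_right): buffer="gxdugviqyz" (len 10), cursors c1@3 c2@10, authorship ..........
After op 3 (add_cursor(1)): buffer="gxdugviqyz" (len 10), cursors c3@1 c1@3 c2@10, authorship ..........
After op 4 (insert('x')): buffer="gxxdxugviqyzx" (len 13), cursors c3@2 c1@5 c2@13, authorship .3..1.......2
After op 5 (move_left): buffer="gxxdxugviqyzx" (len 13), cursors c3@1 c1@4 c2@12, authorship .3..1.......2
After op 6 (delete): buffer="xxxugviqyx" (len 10), cursors c3@0 c1@2 c2@9, authorship 3.1......2

Answer: xxxugviqyx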